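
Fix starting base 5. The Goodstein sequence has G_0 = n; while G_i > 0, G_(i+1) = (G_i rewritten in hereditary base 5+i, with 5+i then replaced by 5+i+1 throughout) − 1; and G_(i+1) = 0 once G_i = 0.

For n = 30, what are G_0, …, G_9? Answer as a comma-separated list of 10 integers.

G_0=30  [base 5] 5^2 + 5  →[5↦6]→  6^2 + 6 = 42  −1 ⇒ G_1=41
G_1=41  [base 6] 6^2 + 5  →[6↦7]→  7^2 + 5 = 54  −1 ⇒ G_2=53
G_2=53  [base 7] 7^2 + 4  →[7↦8]→  8^2 + 4 = 68  −1 ⇒ G_3=67
G_3=67  [base 8] 8^2 + 3  →[8↦9]→  9^2 + 3 = 84  −1 ⇒ G_4=83
G_4=83  [base 9] 9^2 + 2  →[9↦10]→  10^2 + 2 = 102  −1 ⇒ G_5=101
G_5=101  [base 10] 10^2 + 1  →[10↦11]→  11^2 + 1 = 122  −1 ⇒ G_6=121
G_6=121  [base 11] 11^2  →[11↦12]→  12^2 = 144  −1 ⇒ G_7=143
G_7=143  [base 12] 11·12 + 11  →[12↦13]→  11·13 + 11 = 154  −1 ⇒ G_8=153
G_8=153  [base 13] 11·13 + 10  →[13↦14]→  11·14 + 10 = 164  −1 ⇒ G_9=163

30, 41, 53, 67, 83, 101, 121, 143, 153, 163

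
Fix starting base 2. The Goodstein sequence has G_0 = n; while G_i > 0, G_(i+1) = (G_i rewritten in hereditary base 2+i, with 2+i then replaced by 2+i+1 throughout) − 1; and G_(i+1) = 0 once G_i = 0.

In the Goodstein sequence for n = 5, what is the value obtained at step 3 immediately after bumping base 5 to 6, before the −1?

776

5 —HB2→ 2^2 + 1 —bump→ 3^3 + 1 = 28 —(−1)→ 27
27 —HB3→ 3^3 —bump→ 4^4 = 256 —(−1)→ 255
255 —HB4→ 3·4^3 + 3·4^2 + 3·4 + 3 —bump→ 3·5^3 + 3·5^2 + 3·5 + 3 = 468 —(−1)→ 467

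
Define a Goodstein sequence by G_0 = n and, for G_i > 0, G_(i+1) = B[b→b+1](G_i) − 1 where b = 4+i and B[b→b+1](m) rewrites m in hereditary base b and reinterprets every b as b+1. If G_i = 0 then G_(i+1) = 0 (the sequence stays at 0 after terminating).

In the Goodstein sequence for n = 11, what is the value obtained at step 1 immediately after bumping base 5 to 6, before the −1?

14

step 0: 11 = 2·4 + 3; sub 5 for 4: 2·5 + 3; = 13; G_1 = 13−1 = 12
step 1: 12 = 2·5 + 2; sub 6 for 5: 2·6 + 2; = 14; G_2 = 14−1 = 13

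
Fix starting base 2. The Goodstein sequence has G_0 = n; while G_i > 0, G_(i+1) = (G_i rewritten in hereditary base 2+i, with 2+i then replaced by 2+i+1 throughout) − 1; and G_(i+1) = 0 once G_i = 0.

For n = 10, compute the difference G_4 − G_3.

264310

(0) 10|_2 = 2^(2 + 1) + 2 ↦ 3^(3 + 1) + 3|_3 = 84 ⇒ 83
(1) 83|_3 = 3^(3 + 1) + 2 ↦ 4^(4 + 1) + 2|_4 = 1026 ⇒ 1025
(2) 1025|_4 = 4^(4 + 1) + 1 ↦ 5^(5 + 1) + 1|_5 = 15626 ⇒ 15625
(3) 15625|_5 = 5^(5 + 1) ↦ 6^(6 + 1)|_6 = 279936 ⇒ 279935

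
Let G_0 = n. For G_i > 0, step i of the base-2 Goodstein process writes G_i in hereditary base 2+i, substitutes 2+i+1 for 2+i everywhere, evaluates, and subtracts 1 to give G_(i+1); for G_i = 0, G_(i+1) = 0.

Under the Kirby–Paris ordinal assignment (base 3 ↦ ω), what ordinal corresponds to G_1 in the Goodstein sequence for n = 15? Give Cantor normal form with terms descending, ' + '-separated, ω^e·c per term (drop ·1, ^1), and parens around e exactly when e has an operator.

G_0 = 15. HB_2(15) = 2^(2 + 1) + 2^2 + 2 + 1. Bump = 112. G_1 = 111.
G_1 = 111. HB_3(111) = 3^(3 + 1) + 3^3 + 3. Bump = 1284. G_2 = 1283.

ω^(ω + 1) + ω^ω + ω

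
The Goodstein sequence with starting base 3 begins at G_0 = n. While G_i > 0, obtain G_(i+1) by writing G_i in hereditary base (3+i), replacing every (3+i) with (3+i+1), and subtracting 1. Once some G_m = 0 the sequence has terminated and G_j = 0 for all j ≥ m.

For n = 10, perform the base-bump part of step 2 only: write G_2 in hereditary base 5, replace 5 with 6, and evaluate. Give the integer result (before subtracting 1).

28

10 —HB3→ 3^2 + 1 —bump→ 4^2 + 1 = 17 —(−1)→ 16
16 —HB4→ 4^2 —bump→ 5^2 = 25 —(−1)→ 24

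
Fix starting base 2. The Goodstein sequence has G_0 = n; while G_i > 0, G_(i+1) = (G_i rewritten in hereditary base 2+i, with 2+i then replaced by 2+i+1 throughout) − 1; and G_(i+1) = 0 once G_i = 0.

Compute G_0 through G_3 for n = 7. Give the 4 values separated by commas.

7, 30, 259, 3127

step 0: 7 = 2^2 + 2 + 1; sub 3 for 2: 3^3 + 3 + 1; = 31; G_1 = 31−1 = 30
step 1: 30 = 3^3 + 3; sub 4 for 3: 4^4 + 4; = 260; G_2 = 260−1 = 259
step 2: 259 = 4^4 + 3; sub 5 for 4: 5^5 + 3; = 3128; G_3 = 3128−1 = 3127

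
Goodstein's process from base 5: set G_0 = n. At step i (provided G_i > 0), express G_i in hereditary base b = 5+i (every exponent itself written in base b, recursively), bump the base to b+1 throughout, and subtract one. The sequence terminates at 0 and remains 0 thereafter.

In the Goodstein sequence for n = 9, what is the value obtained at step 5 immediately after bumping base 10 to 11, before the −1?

step 0: 9 = 5 + 4; sub 6 for 5: 6 + 4; = 10; G_1 = 10−1 = 9
step 1: 9 = 6 + 3; sub 7 for 6: 7 + 3; = 10; G_2 = 10−1 = 9
step 2: 9 = 7 + 2; sub 8 for 7: 8 + 2; = 10; G_3 = 10−1 = 9
step 3: 9 = 8 + 1; sub 9 for 8: 9 + 1; = 10; G_4 = 10−1 = 9
step 4: 9 = 9; sub 10 for 9: 10; = 10; G_5 = 10−1 = 9
step 5: 9 = 9; sub 11 for 10: 9; = 9; G_6 = 9−1 = 8

9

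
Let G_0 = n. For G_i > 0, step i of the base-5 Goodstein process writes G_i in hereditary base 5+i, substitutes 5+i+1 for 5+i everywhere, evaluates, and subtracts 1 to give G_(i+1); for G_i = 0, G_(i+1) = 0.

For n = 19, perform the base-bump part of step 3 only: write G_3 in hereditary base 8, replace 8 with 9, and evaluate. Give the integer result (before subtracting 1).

G_0 = 19. HB_5(19) = 3·5 + 4. Bump = 22. G_1 = 21.
G_1 = 21. HB_6(21) = 3·6 + 3. Bump = 24. G_2 = 23.
G_2 = 23. HB_7(23) = 3·7 + 2. Bump = 26. G_3 = 25.
G_3 = 25. HB_8(25) = 3·8 + 1. Bump = 28. G_4 = 27.

28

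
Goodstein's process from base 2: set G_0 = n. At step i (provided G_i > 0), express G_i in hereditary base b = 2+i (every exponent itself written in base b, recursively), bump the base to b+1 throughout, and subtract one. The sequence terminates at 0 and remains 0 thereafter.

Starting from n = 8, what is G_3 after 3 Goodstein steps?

8 —HB2→ 2^(2 + 1) —bump→ 3^(3 + 1) = 81 —(−1)→ 80
80 —HB3→ 2·3^3 + 2·3^2 + 2·3 + 2 —bump→ 2·4^4 + 2·4^2 + 2·4 + 2 = 554 —(−1)→ 553
553 —HB4→ 2·4^4 + 2·4^2 + 2·4 + 1 —bump→ 2·5^5 + 2·5^2 + 2·5 + 1 = 6311 —(−1)→ 6310

6310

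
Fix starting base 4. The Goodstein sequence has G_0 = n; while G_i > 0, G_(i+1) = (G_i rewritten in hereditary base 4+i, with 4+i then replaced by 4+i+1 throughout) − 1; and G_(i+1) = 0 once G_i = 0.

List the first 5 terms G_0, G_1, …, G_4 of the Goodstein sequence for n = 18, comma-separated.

18, 26, 36, 48, 53

(0) 18|_4 = 4^2 + 2 ↦ 5^2 + 2|_5 = 27 ⇒ 26
(1) 26|_5 = 5^2 + 1 ↦ 6^2 + 1|_6 = 37 ⇒ 36
(2) 36|_6 = 6^2 ↦ 7^2|_7 = 49 ⇒ 48
(3) 48|_7 = 6·7 + 6 ↦ 6·8 + 6|_8 = 54 ⇒ 53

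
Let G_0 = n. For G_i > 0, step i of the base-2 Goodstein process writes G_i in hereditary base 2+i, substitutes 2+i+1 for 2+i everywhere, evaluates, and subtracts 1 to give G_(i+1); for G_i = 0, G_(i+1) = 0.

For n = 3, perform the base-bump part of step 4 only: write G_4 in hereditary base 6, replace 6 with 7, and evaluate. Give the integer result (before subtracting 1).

1

step 0: 3 = 2 + 1; sub 3 for 2: 3 + 1; = 4; G_1 = 4−1 = 3
step 1: 3 = 3; sub 4 for 3: 4; = 4; G_2 = 4−1 = 3
step 2: 3 = 3; sub 5 for 4: 3; = 3; G_3 = 3−1 = 2
step 3: 2 = 2; sub 6 for 5: 2; = 2; G_4 = 2−1 = 1
step 4: 1 = 1; sub 7 for 6: 1; = 1; G_5 = 1−1 = 0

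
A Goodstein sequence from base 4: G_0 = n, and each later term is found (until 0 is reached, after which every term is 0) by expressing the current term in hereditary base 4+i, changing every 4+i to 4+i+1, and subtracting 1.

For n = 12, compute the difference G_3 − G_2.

1

G_0 = 12. HB_4(12) = 3·4. Bump = 15. G_1 = 14.
G_1 = 14. HB_5(14) = 2·5 + 4. Bump = 16. G_2 = 15.
G_2 = 15. HB_6(15) = 2·6 + 3. Bump = 17. G_3 = 16.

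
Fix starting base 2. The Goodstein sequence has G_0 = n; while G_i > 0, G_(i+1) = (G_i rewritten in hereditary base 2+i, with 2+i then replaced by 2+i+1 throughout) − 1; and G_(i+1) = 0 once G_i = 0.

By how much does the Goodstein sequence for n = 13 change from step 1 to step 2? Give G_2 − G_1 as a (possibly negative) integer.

1171

G_0 = 13. HB_2(13) = 2^(2 + 1) + 2^2 + 1. Bump = 109. G_1 = 108.
G_1 = 108. HB_3(108) = 3^(3 + 1) + 3^3. Bump = 1280. G_2 = 1279.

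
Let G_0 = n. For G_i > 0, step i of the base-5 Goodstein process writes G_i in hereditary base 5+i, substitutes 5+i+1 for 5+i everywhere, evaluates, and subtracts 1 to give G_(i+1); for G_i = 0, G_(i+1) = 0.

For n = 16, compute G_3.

base 5: 16 = 3·5 + 1; at 6: 3·6 + 1 = 19; next = 18
base 6: 18 = 3·6; at 7: 3·7 = 21; next = 20
base 7: 20 = 2·7 + 6; at 8: 2·8 + 6 = 22; next = 21
base 8: 21 = 2·8 + 5; at 9: 2·9 + 5 = 23; next = 22

21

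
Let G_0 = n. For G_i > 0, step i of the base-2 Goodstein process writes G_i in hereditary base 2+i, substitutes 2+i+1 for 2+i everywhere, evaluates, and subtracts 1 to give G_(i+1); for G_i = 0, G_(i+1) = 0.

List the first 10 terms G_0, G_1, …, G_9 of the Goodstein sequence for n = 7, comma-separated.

base 2: 7 = 2^2 + 2 + 1; at 3: 3^3 + 3 + 1 = 31; next = 30
base 3: 30 = 3^3 + 3; at 4: 4^4 + 4 = 260; next = 259
base 4: 259 = 4^4 + 3; at 5: 5^5 + 3 = 3128; next = 3127
base 5: 3127 = 5^5 + 2; at 6: 6^6 + 2 = 46658; next = 46657
base 6: 46657 = 6^6 + 1; at 7: 7^7 + 1 = 823544; next = 823543
base 7: 823543 = 7^7; at 8: 8^8 = 16777216; next = 16777215
base 8: 16777215 = 7·8^7 + 7·8^6 + 7·8^5 + 7·8^4 + 7·8^3 + 7·8^2 + 7·8 + 7; at 9: 7·9^7 + 7·9^6 + 7·9^5 + 7·9^4 + 7·9^3 + 7·9^2 + 7·9 + 7 = 37665880; next = 37665879
base 9: 37665879 = 7·9^7 + 7·9^6 + 7·9^5 + 7·9^4 + 7·9^3 + 7·9^2 + 7·9 + 6; at 10: 7·10^7 + 7·10^6 + 7·10^5 + 7·10^4 + 7·10^3 + 7·10^2 + 7·10 + 6 = 77777776; next = 77777775
base 10: 77777775 = 7·10^7 + 7·10^6 + 7·10^5 + 7·10^4 + 7·10^3 + 7·10^2 + 7·10 + 5; at 11: 7·11^7 + 7·11^6 + 7·11^5 + 7·11^4 + 7·11^3 + 7·11^2 + 7·11 + 5 = 150051214; next = 150051213

7, 30, 259, 3127, 46657, 823543, 16777215, 37665879, 77777775, 150051213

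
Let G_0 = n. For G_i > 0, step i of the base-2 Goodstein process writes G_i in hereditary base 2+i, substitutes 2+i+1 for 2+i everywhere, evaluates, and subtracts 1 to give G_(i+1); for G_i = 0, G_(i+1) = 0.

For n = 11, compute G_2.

step 0: 11 = 2^(2 + 1) + 2 + 1; sub 3 for 2: 3^(3 + 1) + 3 + 1; = 85; G_1 = 85−1 = 84
step 1: 84 = 3^(3 + 1) + 3; sub 4 for 3: 4^(4 + 1) + 4; = 1028; G_2 = 1028−1 = 1027
step 2: 1027 = 4^(4 + 1) + 3; sub 5 for 4: 5^(5 + 1) + 3; = 15628; G_3 = 15628−1 = 15627

1027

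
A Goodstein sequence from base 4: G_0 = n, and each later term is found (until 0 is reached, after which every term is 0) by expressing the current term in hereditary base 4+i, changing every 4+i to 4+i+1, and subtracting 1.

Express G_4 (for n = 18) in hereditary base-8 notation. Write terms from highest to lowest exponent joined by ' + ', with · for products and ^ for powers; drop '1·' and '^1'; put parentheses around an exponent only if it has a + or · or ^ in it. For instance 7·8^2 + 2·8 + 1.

G_0 = 18. HB_4(18) = 4^2 + 2. Bump = 27. G_1 = 26.
G_1 = 26. HB_5(26) = 5^2 + 1. Bump = 37. G_2 = 36.
G_2 = 36. HB_6(36) = 6^2. Bump = 49. G_3 = 48.
G_3 = 48. HB_7(48) = 6·7 + 6. Bump = 54. G_4 = 53.
G_4 = 53. HB_8(53) = 6·8 + 5. Bump = 59. G_5 = 58.

6·8 + 5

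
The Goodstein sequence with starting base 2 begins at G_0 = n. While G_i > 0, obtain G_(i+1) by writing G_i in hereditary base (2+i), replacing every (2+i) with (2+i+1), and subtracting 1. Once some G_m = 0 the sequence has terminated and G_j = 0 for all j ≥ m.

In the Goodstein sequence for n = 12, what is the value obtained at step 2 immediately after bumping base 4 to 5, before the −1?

i=0: 12 = 2^(2 + 1) + 2^2 (b=2); 2→3: 3^(3 + 1) + 3^3 = 108; 108−1 = 107
i=1: 107 = 3^(3 + 1) + 2·3^2 + 2·3 + 2 (b=3); 3→4: 4^(4 + 1) + 2·4^2 + 2·4 + 2 = 1066; 1066−1 = 1065
i=2: 1065 = 4^(4 + 1) + 2·4^2 + 2·4 + 1 (b=4); 4→5: 5^(5 + 1) + 2·5^2 + 2·5 + 1 = 15686; 15686−1 = 15685

15686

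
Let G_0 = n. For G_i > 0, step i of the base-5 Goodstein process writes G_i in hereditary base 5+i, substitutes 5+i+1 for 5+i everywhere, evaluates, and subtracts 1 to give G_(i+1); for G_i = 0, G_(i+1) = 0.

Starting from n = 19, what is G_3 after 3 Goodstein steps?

[0] 19 ≡ 3·5 + 4 (base 5). Lift 6: 22. −1: 21.
[1] 21 ≡ 3·6 + 3 (base 6). Lift 7: 24. −1: 23.
[2] 23 ≡ 3·7 + 2 (base 7). Lift 8: 26. −1: 25.

25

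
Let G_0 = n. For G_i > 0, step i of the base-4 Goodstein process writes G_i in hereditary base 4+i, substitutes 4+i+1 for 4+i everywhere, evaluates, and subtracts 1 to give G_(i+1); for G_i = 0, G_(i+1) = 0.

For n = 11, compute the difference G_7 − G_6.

0

11 —HB4→ 2·4 + 3 —bump→ 2·5 + 3 = 13 —(−1)→ 12
12 —HB5→ 2·5 + 2 —bump→ 2·6 + 2 = 14 —(−1)→ 13
13 —HB6→ 2·6 + 1 —bump→ 2·7 + 1 = 15 —(−1)→ 14
14 —HB7→ 2·7 —bump→ 2·8 = 16 —(−1)→ 15
15 —HB8→ 8 + 7 —bump→ 9 + 7 = 16 —(−1)→ 15
15 —HB9→ 9 + 6 —bump→ 10 + 6 = 16 —(−1)→ 15
15 —HB10→ 10 + 5 —bump→ 11 + 5 = 16 —(−1)→ 15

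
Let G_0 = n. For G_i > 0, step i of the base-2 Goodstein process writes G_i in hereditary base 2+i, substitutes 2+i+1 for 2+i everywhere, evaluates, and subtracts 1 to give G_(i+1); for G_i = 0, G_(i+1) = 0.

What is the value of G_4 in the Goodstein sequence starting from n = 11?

279937

11 —HB2→ 2^(2 + 1) + 2 + 1 —bump→ 3^(3 + 1) + 3 + 1 = 85 —(−1)→ 84
84 —HB3→ 3^(3 + 1) + 3 —bump→ 4^(4 + 1) + 4 = 1028 —(−1)→ 1027
1027 —HB4→ 4^(4 + 1) + 3 —bump→ 5^(5 + 1) + 3 = 15628 —(−1)→ 15627
15627 —HB5→ 5^(5 + 1) + 2 —bump→ 6^(6 + 1) + 2 = 279938 —(−1)→ 279937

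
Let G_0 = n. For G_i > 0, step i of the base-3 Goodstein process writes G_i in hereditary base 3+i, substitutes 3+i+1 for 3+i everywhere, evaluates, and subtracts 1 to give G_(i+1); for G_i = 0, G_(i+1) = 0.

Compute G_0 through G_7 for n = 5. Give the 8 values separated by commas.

base 3: 5 = 3 + 2; at 4: 4 + 2 = 6; next = 5
base 4: 5 = 4 + 1; at 5: 5 + 1 = 6; next = 5
base 5: 5 = 5; at 6: 6 = 6; next = 5
base 6: 5 = 5; at 7: 5 = 5; next = 4
base 7: 4 = 4; at 8: 4 = 4; next = 3
base 8: 3 = 3; at 9: 3 = 3; next = 2
base 9: 2 = 2; at 10: 2 = 2; next = 1

5, 5, 5, 5, 4, 3, 2, 1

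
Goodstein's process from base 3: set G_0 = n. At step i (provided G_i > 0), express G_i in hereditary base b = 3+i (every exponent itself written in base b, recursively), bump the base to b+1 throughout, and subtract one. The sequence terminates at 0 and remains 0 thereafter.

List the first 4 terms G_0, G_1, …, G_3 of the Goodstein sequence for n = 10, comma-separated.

10, 16, 24, 27

base 3: 10 = 3^2 + 1; at 4: 4^2 + 1 = 17; next = 16
base 4: 16 = 4^2; at 5: 5^2 = 25; next = 24
base 5: 24 = 4·5 + 4; at 6: 4·6 + 4 = 28; next = 27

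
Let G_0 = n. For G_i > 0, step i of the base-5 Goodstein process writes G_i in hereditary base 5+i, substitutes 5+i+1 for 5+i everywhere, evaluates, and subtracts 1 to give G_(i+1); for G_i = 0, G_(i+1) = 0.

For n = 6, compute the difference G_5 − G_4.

step 0: 6 = 5 + 1; sub 6 for 5: 6 + 1; = 7; G_1 = 7−1 = 6
step 1: 6 = 6; sub 7 for 6: 7; = 7; G_2 = 7−1 = 6
step 2: 6 = 6; sub 8 for 7: 6; = 6; G_3 = 6−1 = 5
step 3: 5 = 5; sub 9 for 8: 5; = 5; G_4 = 5−1 = 4
step 4: 4 = 4; sub 10 for 9: 4; = 4; G_5 = 4−1 = 3

-1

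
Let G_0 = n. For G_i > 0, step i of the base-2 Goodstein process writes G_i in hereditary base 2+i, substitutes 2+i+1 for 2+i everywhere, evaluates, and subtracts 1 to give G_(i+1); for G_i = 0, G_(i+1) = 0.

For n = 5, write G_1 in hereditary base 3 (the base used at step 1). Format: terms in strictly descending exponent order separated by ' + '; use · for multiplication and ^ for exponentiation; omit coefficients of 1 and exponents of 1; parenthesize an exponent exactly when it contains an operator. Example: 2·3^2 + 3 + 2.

3^3

[0] 5 ≡ 2^2 + 1 (base 2). Lift 3: 28. −1: 27.
[1] 27 ≡ 3^3 (base 3). Lift 4: 256. −1: 255.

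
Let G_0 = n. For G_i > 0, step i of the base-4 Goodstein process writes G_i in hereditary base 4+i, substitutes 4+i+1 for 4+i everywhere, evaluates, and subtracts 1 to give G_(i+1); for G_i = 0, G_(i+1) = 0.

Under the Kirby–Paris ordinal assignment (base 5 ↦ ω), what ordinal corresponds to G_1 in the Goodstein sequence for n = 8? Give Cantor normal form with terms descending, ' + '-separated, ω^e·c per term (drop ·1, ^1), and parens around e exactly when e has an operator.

step 0: 8 = 2·4; sub 5 for 4: 2·5; = 10; G_1 = 10−1 = 9
step 1: 9 = 5 + 4; sub 6 for 5: 6 + 4; = 10; G_2 = 10−1 = 9

ω + 4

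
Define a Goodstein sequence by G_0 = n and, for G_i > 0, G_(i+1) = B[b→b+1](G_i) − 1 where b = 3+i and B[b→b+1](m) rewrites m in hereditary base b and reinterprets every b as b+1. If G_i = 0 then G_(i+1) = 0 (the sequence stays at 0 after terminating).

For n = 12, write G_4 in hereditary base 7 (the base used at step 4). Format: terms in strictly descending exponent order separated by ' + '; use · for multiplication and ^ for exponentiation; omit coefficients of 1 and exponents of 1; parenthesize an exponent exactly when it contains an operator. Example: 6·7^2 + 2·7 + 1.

G_0=12  [base 3] 3^2 + 3  →[3↦4]→  4^2 + 4 = 20  −1 ⇒ G_1=19
G_1=19  [base 4] 4^2 + 3  →[4↦5]→  5^2 + 3 = 28  −1 ⇒ G_2=27
G_2=27  [base 5] 5^2 + 2  →[5↦6]→  6^2 + 2 = 38  −1 ⇒ G_3=37
G_3=37  [base 6] 6^2 + 1  →[6↦7]→  7^2 + 1 = 50  −1 ⇒ G_4=49

7^2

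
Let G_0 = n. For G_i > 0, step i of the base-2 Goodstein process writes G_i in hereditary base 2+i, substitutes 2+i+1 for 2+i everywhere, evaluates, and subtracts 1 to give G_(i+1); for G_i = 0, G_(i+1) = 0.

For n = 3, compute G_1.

3

G_0 = 3. HB_2(3) = 2 + 1. Bump = 4. G_1 = 3.
G_1 = 3. HB_3(3) = 3. Bump = 4. G_2 = 3.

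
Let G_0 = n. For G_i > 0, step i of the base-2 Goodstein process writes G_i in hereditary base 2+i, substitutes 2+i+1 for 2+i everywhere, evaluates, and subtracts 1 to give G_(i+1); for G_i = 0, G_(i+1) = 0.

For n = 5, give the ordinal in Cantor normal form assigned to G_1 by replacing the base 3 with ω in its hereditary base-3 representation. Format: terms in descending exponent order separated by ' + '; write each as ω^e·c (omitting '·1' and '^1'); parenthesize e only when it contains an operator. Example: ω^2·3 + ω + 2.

ω^ω

5 —HB2→ 2^2 + 1 —bump→ 3^3 + 1 = 28 —(−1)→ 27
27 —HB3→ 3^3 —bump→ 4^4 = 256 —(−1)→ 255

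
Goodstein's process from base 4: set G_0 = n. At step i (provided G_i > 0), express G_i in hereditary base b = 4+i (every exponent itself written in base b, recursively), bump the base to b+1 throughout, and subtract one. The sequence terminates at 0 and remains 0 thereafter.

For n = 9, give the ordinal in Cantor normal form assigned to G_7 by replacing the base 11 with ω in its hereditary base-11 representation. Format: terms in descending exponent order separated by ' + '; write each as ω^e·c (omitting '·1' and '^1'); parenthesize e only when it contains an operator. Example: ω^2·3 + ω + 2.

ω

i=0: 9 = 2·4 + 1 (b=4); 4→5: 2·5 + 1 = 11; 11−1 = 10
i=1: 10 = 2·5 (b=5); 5→6: 2·6 = 12; 12−1 = 11
i=2: 11 = 6 + 5 (b=6); 6→7: 7 + 5 = 12; 12−1 = 11
i=3: 11 = 7 + 4 (b=7); 7→8: 8 + 4 = 12; 12−1 = 11
i=4: 11 = 8 + 3 (b=8); 8→9: 9 + 3 = 12; 12−1 = 11
i=5: 11 = 9 + 2 (b=9); 9→10: 10 + 2 = 12; 12−1 = 11
i=6: 11 = 10 + 1 (b=10); 10→11: 11 + 1 = 12; 12−1 = 11
i=7: 11 = 11 (b=11); 11→12: 12 = 12; 12−1 = 11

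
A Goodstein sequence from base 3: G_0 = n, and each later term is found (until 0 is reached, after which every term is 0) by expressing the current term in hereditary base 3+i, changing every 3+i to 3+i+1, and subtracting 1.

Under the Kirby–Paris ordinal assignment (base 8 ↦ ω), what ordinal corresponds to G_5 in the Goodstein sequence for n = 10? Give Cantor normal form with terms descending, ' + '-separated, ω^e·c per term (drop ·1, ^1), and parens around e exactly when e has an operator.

ω·4 + 1

base 3: 10 = 3^2 + 1; at 4: 4^2 + 1 = 17; next = 16
base 4: 16 = 4^2; at 5: 5^2 = 25; next = 24
base 5: 24 = 4·5 + 4; at 6: 4·6 + 4 = 28; next = 27
base 6: 27 = 4·6 + 3; at 7: 4·7 + 3 = 31; next = 30
base 7: 30 = 4·7 + 2; at 8: 4·8 + 2 = 34; next = 33
base 8: 33 = 4·8 + 1; at 9: 4·9 + 1 = 37; next = 36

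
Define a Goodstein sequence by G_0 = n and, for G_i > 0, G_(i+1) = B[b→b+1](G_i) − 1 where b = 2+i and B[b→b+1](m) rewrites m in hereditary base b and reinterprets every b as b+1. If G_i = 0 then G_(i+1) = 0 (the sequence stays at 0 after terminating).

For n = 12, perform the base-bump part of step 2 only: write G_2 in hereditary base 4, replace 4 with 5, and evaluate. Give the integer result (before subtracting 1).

15686

G_0 = 12. HB_2(12) = 2^(2 + 1) + 2^2. Bump = 108. G_1 = 107.
G_1 = 107. HB_3(107) = 3^(3 + 1) + 2·3^2 + 2·3 + 2. Bump = 1066. G_2 = 1065.
G_2 = 1065. HB_4(1065) = 4^(4 + 1) + 2·4^2 + 2·4 + 1. Bump = 15686. G_3 = 15685.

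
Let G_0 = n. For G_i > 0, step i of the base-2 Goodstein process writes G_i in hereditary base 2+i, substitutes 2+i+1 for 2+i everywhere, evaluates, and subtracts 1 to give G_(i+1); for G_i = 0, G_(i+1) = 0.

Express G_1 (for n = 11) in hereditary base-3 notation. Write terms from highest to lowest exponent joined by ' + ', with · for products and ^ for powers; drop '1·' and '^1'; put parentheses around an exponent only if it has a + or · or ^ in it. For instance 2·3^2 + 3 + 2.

3^(3 + 1) + 3

(0) 11|_2 = 2^(2 + 1) + 2 + 1 ↦ 3^(3 + 1) + 3 + 1|_3 = 85 ⇒ 84
(1) 84|_3 = 3^(3 + 1) + 3 ↦ 4^(4 + 1) + 4|_4 = 1028 ⇒ 1027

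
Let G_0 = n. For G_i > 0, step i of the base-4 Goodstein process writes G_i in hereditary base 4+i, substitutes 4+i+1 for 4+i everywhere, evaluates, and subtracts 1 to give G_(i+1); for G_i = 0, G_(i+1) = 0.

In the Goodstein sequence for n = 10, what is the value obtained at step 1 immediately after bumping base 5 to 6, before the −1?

10 —HB4→ 2·4 + 2 —bump→ 2·5 + 2 = 12 —(−1)→ 11
11 —HB5→ 2·5 + 1 —bump→ 2·6 + 1 = 13 —(−1)→ 12

13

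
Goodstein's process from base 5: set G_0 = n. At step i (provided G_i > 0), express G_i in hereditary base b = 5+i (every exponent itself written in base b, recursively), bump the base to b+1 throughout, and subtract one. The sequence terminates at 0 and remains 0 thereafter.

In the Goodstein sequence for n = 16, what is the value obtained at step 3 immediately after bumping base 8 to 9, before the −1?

16 —HB5→ 3·5 + 1 —bump→ 3·6 + 1 = 19 —(−1)→ 18
18 —HB6→ 3·6 —bump→ 3·7 = 21 —(−1)→ 20
20 —HB7→ 2·7 + 6 —bump→ 2·8 + 6 = 22 —(−1)→ 21
21 —HB8→ 2·8 + 5 —bump→ 2·9 + 5 = 23 —(−1)→ 22

23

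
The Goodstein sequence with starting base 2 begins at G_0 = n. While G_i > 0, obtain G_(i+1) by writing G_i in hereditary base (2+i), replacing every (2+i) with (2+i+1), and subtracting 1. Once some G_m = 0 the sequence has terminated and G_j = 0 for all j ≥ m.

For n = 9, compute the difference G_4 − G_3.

130901

step 0: 9 = 2^(2 + 1) + 1; sub 3 for 2: 3^(3 + 1) + 1; = 82; G_1 = 82−1 = 81
step 1: 81 = 3^(3 + 1); sub 4 for 3: 4^(4 + 1); = 1024; G_2 = 1024−1 = 1023
step 2: 1023 = 3·4^4 + 3·4^3 + 3·4^2 + 3·4 + 3; sub 5 for 4: 3·5^5 + 3·5^3 + 3·5^2 + 3·5 + 3; = 9843; G_3 = 9843−1 = 9842
step 3: 9842 = 3·5^5 + 3·5^3 + 3·5^2 + 3·5 + 2; sub 6 for 5: 3·6^6 + 3·6^3 + 3·6^2 + 3·6 + 2; = 140744; G_4 = 140744−1 = 140743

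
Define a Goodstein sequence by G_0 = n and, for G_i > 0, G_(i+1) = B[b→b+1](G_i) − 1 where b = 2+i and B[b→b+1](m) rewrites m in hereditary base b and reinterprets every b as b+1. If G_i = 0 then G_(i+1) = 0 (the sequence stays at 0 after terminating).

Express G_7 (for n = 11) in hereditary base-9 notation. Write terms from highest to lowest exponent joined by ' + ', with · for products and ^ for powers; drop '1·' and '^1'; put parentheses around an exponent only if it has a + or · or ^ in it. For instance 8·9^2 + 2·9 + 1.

(0) 11|_2 = 2^(2 + 1) + 2 + 1 ↦ 3^(3 + 1) + 3 + 1|_3 = 85 ⇒ 84
(1) 84|_3 = 3^(3 + 1) + 3 ↦ 4^(4 + 1) + 4|_4 = 1028 ⇒ 1027
(2) 1027|_4 = 4^(4 + 1) + 3 ↦ 5^(5 + 1) + 3|_5 = 15628 ⇒ 15627
(3) 15627|_5 = 5^(5 + 1) + 2 ↦ 6^(6 + 1) + 2|_6 = 279938 ⇒ 279937
(4) 279937|_6 = 6^(6 + 1) + 1 ↦ 7^(7 + 1) + 1|_7 = 5764802 ⇒ 5764801
(5) 5764801|_7 = 7^(7 + 1) ↦ 8^(8 + 1)|_8 = 134217728 ⇒ 134217727
(6) 134217727|_8 = 7·8^8 + 7·8^7 + 7·8^6 + 7·8^5 + 7·8^4 + 7·8^3 + 7·8^2 + 7·8 + 7 ↦ 7·9^9 + 7·9^7 + 7·9^6 + 7·9^5 + 7·9^4 + 7·9^3 + 7·9^2 + 7·9 + 7|_9 = 2749609303 ⇒ 2749609302
(7) 2749609302|_9 = 7·9^9 + 7·9^7 + 7·9^6 + 7·9^5 + 7·9^4 + 7·9^3 + 7·9^2 + 7·9 + 6 ↦ 7·10^10 + 7·10^7 + 7·10^6 + 7·10^5 + 7·10^4 + 7·10^3 + 7·10^2 + 7·10 + 6|_10 = 70077777776 ⇒ 70077777775

7·9^9 + 7·9^7 + 7·9^6 + 7·9^5 + 7·9^4 + 7·9^3 + 7·9^2 + 7·9 + 6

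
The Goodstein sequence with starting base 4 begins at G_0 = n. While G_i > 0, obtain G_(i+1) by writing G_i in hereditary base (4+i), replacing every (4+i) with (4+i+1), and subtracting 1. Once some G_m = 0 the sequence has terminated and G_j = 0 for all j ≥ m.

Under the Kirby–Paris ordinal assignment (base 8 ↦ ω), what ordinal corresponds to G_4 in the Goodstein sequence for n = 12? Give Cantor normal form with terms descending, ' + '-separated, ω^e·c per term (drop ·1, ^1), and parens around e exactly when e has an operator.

G_0=12  [base 4] 3·4  →[4↦5]→  3·5 = 15  −1 ⇒ G_1=14
G_1=14  [base 5] 2·5 + 4  →[5↦6]→  2·6 + 4 = 16  −1 ⇒ G_2=15
G_2=15  [base 6] 2·6 + 3  →[6↦7]→  2·7 + 3 = 17  −1 ⇒ G_3=16
G_3=16  [base 7] 2·7 + 2  →[7↦8]→  2·8 + 2 = 18  −1 ⇒ G_4=17

ω·2 + 1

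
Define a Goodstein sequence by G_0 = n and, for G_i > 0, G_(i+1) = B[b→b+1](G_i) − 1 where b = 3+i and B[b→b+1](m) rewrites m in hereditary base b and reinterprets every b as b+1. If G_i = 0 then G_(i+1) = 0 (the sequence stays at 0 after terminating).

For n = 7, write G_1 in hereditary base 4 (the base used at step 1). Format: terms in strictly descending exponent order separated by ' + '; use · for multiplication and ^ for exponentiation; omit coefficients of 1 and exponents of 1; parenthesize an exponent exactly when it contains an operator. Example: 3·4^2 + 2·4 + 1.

2·4

i=0: 7 = 2·3 + 1 (b=3); 3→4: 2·4 + 1 = 9; 9−1 = 8
i=1: 8 = 2·4 (b=4); 4→5: 2·5 = 10; 10−1 = 9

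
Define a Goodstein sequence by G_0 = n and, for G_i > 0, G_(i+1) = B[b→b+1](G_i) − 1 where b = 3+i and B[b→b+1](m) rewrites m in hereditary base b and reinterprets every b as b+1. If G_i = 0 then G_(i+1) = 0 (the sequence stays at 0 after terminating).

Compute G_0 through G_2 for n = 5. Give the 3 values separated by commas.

5, 5, 5

i=0: 5 = 3 + 2 (b=3); 3→4: 4 + 2 = 6; 6−1 = 5
i=1: 5 = 4 + 1 (b=4); 4→5: 5 + 1 = 6; 6−1 = 5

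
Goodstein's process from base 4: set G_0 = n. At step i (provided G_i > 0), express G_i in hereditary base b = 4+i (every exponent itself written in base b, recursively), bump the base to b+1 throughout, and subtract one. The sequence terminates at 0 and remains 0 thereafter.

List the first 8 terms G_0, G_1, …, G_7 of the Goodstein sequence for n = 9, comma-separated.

step 0: 9 = 2·4 + 1; sub 5 for 4: 2·5 + 1; = 11; G_1 = 11−1 = 10
step 1: 10 = 2·5; sub 6 for 5: 2·6; = 12; G_2 = 12−1 = 11
step 2: 11 = 6 + 5; sub 7 for 6: 7 + 5; = 12; G_3 = 12−1 = 11
step 3: 11 = 7 + 4; sub 8 for 7: 8 + 4; = 12; G_4 = 12−1 = 11
step 4: 11 = 8 + 3; sub 9 for 8: 9 + 3; = 12; G_5 = 12−1 = 11
step 5: 11 = 9 + 2; sub 10 for 9: 10 + 2; = 12; G_6 = 12−1 = 11
step 6: 11 = 10 + 1; sub 11 for 10: 11 + 1; = 12; G_7 = 12−1 = 11

9, 10, 11, 11, 11, 11, 11, 11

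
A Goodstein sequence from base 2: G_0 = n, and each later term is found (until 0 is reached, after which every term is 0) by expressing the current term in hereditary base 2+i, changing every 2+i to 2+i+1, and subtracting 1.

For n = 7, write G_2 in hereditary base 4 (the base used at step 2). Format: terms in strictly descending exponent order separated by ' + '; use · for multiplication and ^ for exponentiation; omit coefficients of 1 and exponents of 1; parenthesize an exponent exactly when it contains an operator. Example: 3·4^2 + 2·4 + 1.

G_0=7  [base 2] 2^2 + 2 + 1  →[2↦3]→  3^3 + 3 + 1 = 31  −1 ⇒ G_1=30
G_1=30  [base 3] 3^3 + 3  →[3↦4]→  4^4 + 4 = 260  −1 ⇒ G_2=259
G_2=259  [base 4] 4^4 + 3  →[4↦5]→  5^5 + 3 = 3128  −1 ⇒ G_3=3127

4^4 + 3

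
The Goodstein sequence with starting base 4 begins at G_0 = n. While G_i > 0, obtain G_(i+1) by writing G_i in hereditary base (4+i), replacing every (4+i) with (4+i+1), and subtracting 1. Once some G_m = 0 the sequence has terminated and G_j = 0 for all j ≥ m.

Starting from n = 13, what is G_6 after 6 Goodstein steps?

21

G_0 = 13. HB_4(13) = 3·4 + 1. Bump = 16. G_1 = 15.
G_1 = 15. HB_5(15) = 3·5. Bump = 18. G_2 = 17.
G_2 = 17. HB_6(17) = 2·6 + 5. Bump = 19. G_3 = 18.
G_3 = 18. HB_7(18) = 2·7 + 4. Bump = 20. G_4 = 19.
G_4 = 19. HB_8(19) = 2·8 + 3. Bump = 21. G_5 = 20.
G_5 = 20. HB_9(20) = 2·9 + 2. Bump = 22. G_6 = 21.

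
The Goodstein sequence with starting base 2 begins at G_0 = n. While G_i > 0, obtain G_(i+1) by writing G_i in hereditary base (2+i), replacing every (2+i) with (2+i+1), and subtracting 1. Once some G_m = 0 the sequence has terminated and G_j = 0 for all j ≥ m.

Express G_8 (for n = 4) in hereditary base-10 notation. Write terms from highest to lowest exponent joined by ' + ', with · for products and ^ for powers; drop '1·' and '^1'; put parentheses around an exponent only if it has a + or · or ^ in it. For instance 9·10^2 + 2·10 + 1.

base 2: 4 = 2^2; at 3: 3^3 = 27; next = 26
base 3: 26 = 2·3^2 + 2·3 + 2; at 4: 2·4^2 + 2·4 + 2 = 42; next = 41
base 4: 41 = 2·4^2 + 2·4 + 1; at 5: 2·5^2 + 2·5 + 1 = 61; next = 60
base 5: 60 = 2·5^2 + 2·5; at 6: 2·6^2 + 2·6 = 84; next = 83
base 6: 83 = 2·6^2 + 6 + 5; at 7: 2·7^2 + 7 + 5 = 110; next = 109
base 7: 109 = 2·7^2 + 7 + 4; at 8: 2·8^2 + 8 + 4 = 140; next = 139
base 8: 139 = 2·8^2 + 8 + 3; at 9: 2·9^2 + 9 + 3 = 174; next = 173
base 9: 173 = 2·9^2 + 9 + 2; at 10: 2·10^2 + 10 + 2 = 212; next = 211

2·10^2 + 10 + 1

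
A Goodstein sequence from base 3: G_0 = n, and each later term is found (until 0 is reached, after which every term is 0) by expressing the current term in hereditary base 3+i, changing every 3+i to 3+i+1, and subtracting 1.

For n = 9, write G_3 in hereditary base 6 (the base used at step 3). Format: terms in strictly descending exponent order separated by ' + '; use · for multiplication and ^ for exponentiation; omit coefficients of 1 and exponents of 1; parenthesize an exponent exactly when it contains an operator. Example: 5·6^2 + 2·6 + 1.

3·6 + 1

i=0: 9 = 3^2 (b=3); 3→4: 4^2 = 16; 16−1 = 15
i=1: 15 = 3·4 + 3 (b=4); 4→5: 3·5 + 3 = 18; 18−1 = 17
i=2: 17 = 3·5 + 2 (b=5); 5→6: 3·6 + 2 = 20; 20−1 = 19
i=3: 19 = 3·6 + 1 (b=6); 6→7: 3·7 + 1 = 22; 22−1 = 21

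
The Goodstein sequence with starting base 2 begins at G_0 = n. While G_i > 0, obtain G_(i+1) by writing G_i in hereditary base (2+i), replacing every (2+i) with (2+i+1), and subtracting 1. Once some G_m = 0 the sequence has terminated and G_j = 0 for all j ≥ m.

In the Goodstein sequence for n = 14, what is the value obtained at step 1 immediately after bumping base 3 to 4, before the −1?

G_0 = 14. HB_2(14) = 2^(2 + 1) + 2^2 + 2. Bump = 111. G_1 = 110.
G_1 = 110. HB_3(110) = 3^(3 + 1) + 3^3 + 2. Bump = 1282. G_2 = 1281.

1282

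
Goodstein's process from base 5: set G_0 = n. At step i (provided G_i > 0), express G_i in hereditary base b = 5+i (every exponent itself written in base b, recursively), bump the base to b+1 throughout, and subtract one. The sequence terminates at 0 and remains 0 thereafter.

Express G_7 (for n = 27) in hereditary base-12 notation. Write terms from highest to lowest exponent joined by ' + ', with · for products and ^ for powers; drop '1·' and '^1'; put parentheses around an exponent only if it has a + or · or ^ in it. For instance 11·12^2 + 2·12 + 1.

7·12 + 3

base 5: 27 = 5^2 + 2; at 6: 6^2 + 2 = 38; next = 37
base 6: 37 = 6^2 + 1; at 7: 7^2 + 1 = 50; next = 49
base 7: 49 = 7^2; at 8: 8^2 = 64; next = 63
base 8: 63 = 7·8 + 7; at 9: 7·9 + 7 = 70; next = 69
base 9: 69 = 7·9 + 6; at 10: 7·10 + 6 = 76; next = 75
base 10: 75 = 7·10 + 5; at 11: 7·11 + 5 = 82; next = 81
base 11: 81 = 7·11 + 4; at 12: 7·12 + 4 = 88; next = 87
base 12: 87 = 7·12 + 3; at 13: 7·13 + 3 = 94; next = 93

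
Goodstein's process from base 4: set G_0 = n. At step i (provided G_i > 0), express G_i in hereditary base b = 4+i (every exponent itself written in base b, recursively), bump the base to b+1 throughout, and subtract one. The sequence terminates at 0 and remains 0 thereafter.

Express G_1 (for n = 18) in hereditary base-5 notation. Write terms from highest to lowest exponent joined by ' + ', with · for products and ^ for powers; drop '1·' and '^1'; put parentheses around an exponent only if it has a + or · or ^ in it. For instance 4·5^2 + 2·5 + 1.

5^2 + 1

G_0 = 18. HB_4(18) = 4^2 + 2. Bump = 27. G_1 = 26.
G_1 = 26. HB_5(26) = 5^2 + 1. Bump = 37. G_2 = 36.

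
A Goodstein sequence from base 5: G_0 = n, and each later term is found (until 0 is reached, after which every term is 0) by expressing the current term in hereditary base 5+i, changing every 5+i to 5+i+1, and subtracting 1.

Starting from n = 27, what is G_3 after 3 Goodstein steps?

63

27 —HB5→ 5^2 + 2 —bump→ 6^2 + 2 = 38 —(−1)→ 37
37 —HB6→ 6^2 + 1 —bump→ 7^2 + 1 = 50 —(−1)→ 49
49 —HB7→ 7^2 —bump→ 8^2 = 64 —(−1)→ 63
63 —HB8→ 7·8 + 7 —bump→ 7·9 + 7 = 70 —(−1)→ 69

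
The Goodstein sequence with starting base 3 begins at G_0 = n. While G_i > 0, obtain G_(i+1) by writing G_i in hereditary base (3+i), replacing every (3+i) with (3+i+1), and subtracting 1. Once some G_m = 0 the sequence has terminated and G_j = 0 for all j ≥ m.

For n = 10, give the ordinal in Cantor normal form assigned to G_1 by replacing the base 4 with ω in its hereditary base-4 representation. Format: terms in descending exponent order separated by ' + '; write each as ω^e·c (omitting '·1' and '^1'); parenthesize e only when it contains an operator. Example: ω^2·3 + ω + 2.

ω^2

G_0=10  [base 3] 3^2 + 1  →[3↦4]→  4^2 + 1 = 17  −1 ⇒ G_1=16
G_1=16  [base 4] 4^2  →[4↦5]→  5^2 = 25  −1 ⇒ G_2=24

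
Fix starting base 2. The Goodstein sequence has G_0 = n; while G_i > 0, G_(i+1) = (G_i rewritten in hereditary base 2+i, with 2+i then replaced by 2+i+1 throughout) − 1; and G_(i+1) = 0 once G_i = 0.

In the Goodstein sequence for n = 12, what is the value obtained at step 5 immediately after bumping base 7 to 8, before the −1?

134217868

12 —HB2→ 2^(2 + 1) + 2^2 —bump→ 3^(3 + 1) + 3^3 = 108 —(−1)→ 107
107 —HB3→ 3^(3 + 1) + 2·3^2 + 2·3 + 2 —bump→ 4^(4 + 1) + 2·4^2 + 2·4 + 2 = 1066 —(−1)→ 1065
1065 —HB4→ 4^(4 + 1) + 2·4^2 + 2·4 + 1 —bump→ 5^(5 + 1) + 2·5^2 + 2·5 + 1 = 15686 —(−1)→ 15685
15685 —HB5→ 5^(5 + 1) + 2·5^2 + 2·5 —bump→ 6^(6 + 1) + 2·6^2 + 2·6 = 280020 —(−1)→ 280019
280019 —HB6→ 6^(6 + 1) + 2·6^2 + 6 + 5 —bump→ 7^(7 + 1) + 2·7^2 + 7 + 5 = 5764911 —(−1)→ 5764910
5764910 —HB7→ 7^(7 + 1) + 2·7^2 + 7 + 4 —bump→ 8^(8 + 1) + 2·8^2 + 8 + 4 = 134217868 —(−1)→ 134217867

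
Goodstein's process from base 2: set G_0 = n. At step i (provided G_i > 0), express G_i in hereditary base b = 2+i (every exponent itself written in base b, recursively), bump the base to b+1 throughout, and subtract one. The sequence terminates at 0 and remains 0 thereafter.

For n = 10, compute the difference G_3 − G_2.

14600

G_0 = 10. HB_2(10) = 2^(2 + 1) + 2. Bump = 84. G_1 = 83.
G_1 = 83. HB_3(83) = 3^(3 + 1) + 2. Bump = 1026. G_2 = 1025.
G_2 = 1025. HB_4(1025) = 4^(4 + 1) + 1. Bump = 15626. G_3 = 15625.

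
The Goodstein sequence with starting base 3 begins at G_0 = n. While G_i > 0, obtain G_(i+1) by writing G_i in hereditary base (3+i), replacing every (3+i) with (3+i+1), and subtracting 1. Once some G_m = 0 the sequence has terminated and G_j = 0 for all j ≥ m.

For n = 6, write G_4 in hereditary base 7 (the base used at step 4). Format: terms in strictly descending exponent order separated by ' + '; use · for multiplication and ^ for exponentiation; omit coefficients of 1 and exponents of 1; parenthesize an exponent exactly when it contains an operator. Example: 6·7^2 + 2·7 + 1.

7

[0] 6 ≡ 2·3 (base 3). Lift 4: 8. −1: 7.
[1] 7 ≡ 4 + 3 (base 4). Lift 5: 8. −1: 7.
[2] 7 ≡ 5 + 2 (base 5). Lift 6: 8. −1: 7.
[3] 7 ≡ 6 + 1 (base 6). Lift 7: 8. −1: 7.
[4] 7 ≡ 7 (base 7). Lift 8: 8. −1: 7.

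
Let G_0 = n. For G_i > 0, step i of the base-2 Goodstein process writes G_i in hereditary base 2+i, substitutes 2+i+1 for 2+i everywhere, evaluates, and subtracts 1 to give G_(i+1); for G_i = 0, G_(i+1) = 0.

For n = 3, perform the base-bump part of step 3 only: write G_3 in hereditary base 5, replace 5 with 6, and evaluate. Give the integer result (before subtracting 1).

2

base 2: 3 = 2 + 1; at 3: 3 + 1 = 4; next = 3
base 3: 3 = 3; at 4: 4 = 4; next = 3
base 4: 3 = 3; at 5: 3 = 3; next = 2
base 5: 2 = 2; at 6: 2 = 2; next = 1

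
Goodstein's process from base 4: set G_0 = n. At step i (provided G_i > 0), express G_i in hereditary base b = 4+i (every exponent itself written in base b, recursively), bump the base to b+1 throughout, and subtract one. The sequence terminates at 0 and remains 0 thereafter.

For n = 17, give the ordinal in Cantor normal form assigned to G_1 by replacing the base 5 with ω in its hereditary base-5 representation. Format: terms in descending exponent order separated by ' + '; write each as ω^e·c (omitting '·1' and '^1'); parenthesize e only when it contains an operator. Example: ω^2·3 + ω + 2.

i=0: 17 = 4^2 + 1 (b=4); 4→5: 5^2 + 1 = 26; 26−1 = 25
i=1: 25 = 5^2 (b=5); 5→6: 6^2 = 36; 36−1 = 35

ω^2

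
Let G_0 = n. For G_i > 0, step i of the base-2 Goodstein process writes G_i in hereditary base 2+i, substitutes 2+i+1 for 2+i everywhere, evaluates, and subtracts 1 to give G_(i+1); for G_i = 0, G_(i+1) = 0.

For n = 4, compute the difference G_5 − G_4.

26

G_0=4  [base 2] 2^2  →[2↦3]→  3^3 = 27  −1 ⇒ G_1=26
G_1=26  [base 3] 2·3^2 + 2·3 + 2  →[3↦4]→  2·4^2 + 2·4 + 2 = 42  −1 ⇒ G_2=41
G_2=41  [base 4] 2·4^2 + 2·4 + 1  →[4↦5]→  2·5^2 + 2·5 + 1 = 61  −1 ⇒ G_3=60
G_3=60  [base 5] 2·5^2 + 2·5  →[5↦6]→  2·6^2 + 2·6 = 84  −1 ⇒ G_4=83
G_4=83  [base 6] 2·6^2 + 6 + 5  →[6↦7]→  2·7^2 + 7 + 5 = 110  −1 ⇒ G_5=109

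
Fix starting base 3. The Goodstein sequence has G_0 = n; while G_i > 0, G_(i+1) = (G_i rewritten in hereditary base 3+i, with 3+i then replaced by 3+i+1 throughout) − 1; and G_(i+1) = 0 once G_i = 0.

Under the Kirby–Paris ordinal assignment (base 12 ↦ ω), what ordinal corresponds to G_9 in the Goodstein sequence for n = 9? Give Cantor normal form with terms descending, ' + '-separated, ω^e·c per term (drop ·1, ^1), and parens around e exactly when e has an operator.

(0) 9|_3 = 3^2 ↦ 4^2|_4 = 16 ⇒ 15
(1) 15|_4 = 3·4 + 3 ↦ 3·5 + 3|_5 = 18 ⇒ 17
(2) 17|_5 = 3·5 + 2 ↦ 3·6 + 2|_6 = 20 ⇒ 19
(3) 19|_6 = 3·6 + 1 ↦ 3·7 + 1|_7 = 22 ⇒ 21
(4) 21|_7 = 3·7 ↦ 3·8|_8 = 24 ⇒ 23
(5) 23|_8 = 2·8 + 7 ↦ 2·9 + 7|_9 = 25 ⇒ 24
(6) 24|_9 = 2·9 + 6 ↦ 2·10 + 6|_10 = 26 ⇒ 25
(7) 25|_10 = 2·10 + 5 ↦ 2·11 + 5|_11 = 27 ⇒ 26
(8) 26|_11 = 2·11 + 4 ↦ 2·12 + 4|_12 = 28 ⇒ 27

ω·2 + 3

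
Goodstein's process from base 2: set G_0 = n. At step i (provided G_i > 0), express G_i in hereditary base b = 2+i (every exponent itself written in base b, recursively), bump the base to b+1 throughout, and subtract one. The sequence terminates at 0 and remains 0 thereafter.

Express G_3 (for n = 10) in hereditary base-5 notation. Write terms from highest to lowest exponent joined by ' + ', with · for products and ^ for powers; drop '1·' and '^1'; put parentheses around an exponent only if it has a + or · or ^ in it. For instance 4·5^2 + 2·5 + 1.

5^(5 + 1)

10 —HB2→ 2^(2 + 1) + 2 —bump→ 3^(3 + 1) + 3 = 84 —(−1)→ 83
83 —HB3→ 3^(3 + 1) + 2 —bump→ 4^(4 + 1) + 2 = 1026 —(−1)→ 1025
1025 —HB4→ 4^(4 + 1) + 1 —bump→ 5^(5 + 1) + 1 = 15626 —(−1)→ 15625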